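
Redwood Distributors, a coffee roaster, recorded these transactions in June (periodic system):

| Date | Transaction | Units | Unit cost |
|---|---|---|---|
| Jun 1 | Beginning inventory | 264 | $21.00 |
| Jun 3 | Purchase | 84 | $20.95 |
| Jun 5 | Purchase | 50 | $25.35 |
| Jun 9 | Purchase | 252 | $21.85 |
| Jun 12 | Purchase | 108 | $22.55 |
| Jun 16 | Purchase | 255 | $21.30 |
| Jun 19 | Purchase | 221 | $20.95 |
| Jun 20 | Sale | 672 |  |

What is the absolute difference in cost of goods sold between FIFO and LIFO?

FIFO COGS: 264 @ $21.00 + 84 @ $20.95 + 50 @ $25.35 + 252 @ $21.85 + 22 @ $22.55 = $14,573.60
LIFO COGS: 221 @ $20.95 + 255 @ $21.30 + 108 @ $22.55 + 88 @ $21.85 = $14,419.65
Difference = |$14,573.60 − $14,419.65| = $153.95

$153.95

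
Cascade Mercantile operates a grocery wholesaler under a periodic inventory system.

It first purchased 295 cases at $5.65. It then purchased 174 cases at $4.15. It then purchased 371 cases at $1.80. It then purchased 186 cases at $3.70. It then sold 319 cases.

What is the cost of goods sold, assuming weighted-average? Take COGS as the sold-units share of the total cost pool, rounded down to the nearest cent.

Sale 1, sell 319: 319/1026 × $3,744.85 → $1,164.33
Ending inventory (cost pool remaining) = $2,580.52

COGS = $1,164.33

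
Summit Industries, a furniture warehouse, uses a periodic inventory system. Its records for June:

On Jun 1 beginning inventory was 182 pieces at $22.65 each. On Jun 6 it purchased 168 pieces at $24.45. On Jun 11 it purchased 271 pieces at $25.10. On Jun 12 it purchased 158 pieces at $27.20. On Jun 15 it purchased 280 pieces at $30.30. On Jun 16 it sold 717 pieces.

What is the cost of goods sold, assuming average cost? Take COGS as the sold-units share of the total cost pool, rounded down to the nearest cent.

COGS = $18,831.30

Jun 16, sell 717: 717/1059 × $27,813.60 → $18,831.30
Ending inventory (cost pool remaining) = $8,982.30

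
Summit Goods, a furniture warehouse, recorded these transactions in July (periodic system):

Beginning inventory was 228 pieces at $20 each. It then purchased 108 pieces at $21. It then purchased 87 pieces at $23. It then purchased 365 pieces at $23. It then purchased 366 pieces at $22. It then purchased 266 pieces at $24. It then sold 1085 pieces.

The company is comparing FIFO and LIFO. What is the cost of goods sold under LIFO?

FIFO COGS: 228 @ $20 + 108 @ $21 + 87 @ $23 + 365 @ $23 + 297 @ $22 = $23,758
LIFO COGS: 266 @ $24 + 366 @ $22 + 365 @ $23 + 87 @ $23 + 1 @ $21 = $24,853

COGS = $24,853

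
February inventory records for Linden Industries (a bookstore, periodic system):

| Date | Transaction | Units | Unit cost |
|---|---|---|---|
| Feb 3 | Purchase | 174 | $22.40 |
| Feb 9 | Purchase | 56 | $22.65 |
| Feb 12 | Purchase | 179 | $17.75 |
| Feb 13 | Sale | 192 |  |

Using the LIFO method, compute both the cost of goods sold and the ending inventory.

Feb 13, 192 sold [LIFO — newest first]: 179 @ $17.75 + 13 @ $22.65 = $3,471.70
Ending inventory: 174 @ $22.40 + 43 @ $22.65 = $4,871.55

COGS = $3,471.70; ending inventory = $4,871.55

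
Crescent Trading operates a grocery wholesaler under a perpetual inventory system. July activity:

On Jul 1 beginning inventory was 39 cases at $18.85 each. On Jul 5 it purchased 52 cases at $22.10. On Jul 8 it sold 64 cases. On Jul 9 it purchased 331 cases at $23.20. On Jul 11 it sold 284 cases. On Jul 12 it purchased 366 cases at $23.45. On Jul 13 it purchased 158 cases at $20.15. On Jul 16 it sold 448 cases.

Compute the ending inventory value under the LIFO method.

Ending inventory = $3,381.55

Jul 8, 64 sold [LIFO — newest first]: 52 @ $22.10 + 12 @ $18.85 = $1,375.40
Jul 11, 284 sold [LIFO — newest first]: 284 @ $23.20 = $6,588.80
Jul 16, 448 sold [LIFO — newest first]: 158 @ $20.15 + 290 @ $23.45 = $9,984.20
Total COGS = $1,375.40 + $6,588.80 + $9,984.20 = $17,948.40
Ending inventory: 27 @ $18.85 + 47 @ $23.20 + 76 @ $23.45 = $3,381.55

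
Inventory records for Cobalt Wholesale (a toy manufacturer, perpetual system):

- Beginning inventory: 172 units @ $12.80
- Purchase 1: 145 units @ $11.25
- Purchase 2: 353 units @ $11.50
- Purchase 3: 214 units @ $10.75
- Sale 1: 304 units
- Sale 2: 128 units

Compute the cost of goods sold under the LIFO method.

Sale 1 (304) [LIFO — newest first]: 214 @ $10.75 + 90 @ $11.50 = $3,335.50
Sale 2 (128) [LIFO — newest first]: 128 @ $11.50 = $1,472.00
Total COGS = $3,335.50 + $1,472.00 = $4,807.50
Ending inventory: 172 @ $12.80 + 145 @ $11.25 + 135 @ $11.50 = $5,385.35
Check: goods available $10,192.85 = COGS $4,807.50 + ending $5,385.35

COGS = $4,807.50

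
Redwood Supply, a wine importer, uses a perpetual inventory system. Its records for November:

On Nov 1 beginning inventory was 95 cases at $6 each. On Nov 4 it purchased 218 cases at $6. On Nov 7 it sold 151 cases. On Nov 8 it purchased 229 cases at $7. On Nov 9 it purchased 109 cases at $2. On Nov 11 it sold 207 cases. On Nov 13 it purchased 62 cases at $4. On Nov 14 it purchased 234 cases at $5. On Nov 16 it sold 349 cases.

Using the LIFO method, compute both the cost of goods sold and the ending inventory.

COGS = $3,599; ending inventory = $1,518

Nov 7, 151 sold [LIFO — newest first]: 151 @ $6 = $906
Nov 11, 207 sold [LIFO — newest first]: 109 @ $2 + 98 @ $7 = $904
Nov 16, 349 sold [LIFO — newest first]: 234 @ $5 + 62 @ $4 + 53 @ $7 = $1,789
Total COGS = $906 + $904 + $1,789 = $3,599
Ending inventory: 95 @ $6 + 67 @ $6 + 78 @ $7 = $1,518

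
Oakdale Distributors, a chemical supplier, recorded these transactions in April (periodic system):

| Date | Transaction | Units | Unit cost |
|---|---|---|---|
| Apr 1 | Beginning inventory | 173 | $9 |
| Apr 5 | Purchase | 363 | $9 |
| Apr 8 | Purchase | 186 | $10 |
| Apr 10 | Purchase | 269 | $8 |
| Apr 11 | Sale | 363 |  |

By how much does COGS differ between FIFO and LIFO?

FIFO COGS: 173 @ $9 + 190 @ $9 = $3,267
LIFO COGS: 269 @ $8 + 94 @ $10 = $3,092
Difference = |$3,267 − $3,092| = $175

$175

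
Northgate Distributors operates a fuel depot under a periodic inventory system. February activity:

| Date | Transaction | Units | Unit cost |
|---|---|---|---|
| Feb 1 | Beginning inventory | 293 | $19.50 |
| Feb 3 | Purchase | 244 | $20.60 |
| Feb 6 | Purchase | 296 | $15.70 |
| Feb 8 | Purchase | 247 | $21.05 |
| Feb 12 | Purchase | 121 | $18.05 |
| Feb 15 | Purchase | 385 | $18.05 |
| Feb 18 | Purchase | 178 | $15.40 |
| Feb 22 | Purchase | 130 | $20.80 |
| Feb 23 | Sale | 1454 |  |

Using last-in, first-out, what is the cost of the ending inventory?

Feb 23, 1454 sold [LIFO — newest first]: 130 @ $20.80 + 178 @ $15.40 + 385 @ $18.05 + 121 @ $18.05 + 247 @ $21.05 + 296 @ $15.70 + 97 @ $20.60 = $26,423.25
Ending inventory: 293 @ $19.50 + 147 @ $20.60 = $8,741.70
Check: goods available $35,164.95 = COGS $26,423.25 + ending $8,741.70

Ending inventory = $8,741.70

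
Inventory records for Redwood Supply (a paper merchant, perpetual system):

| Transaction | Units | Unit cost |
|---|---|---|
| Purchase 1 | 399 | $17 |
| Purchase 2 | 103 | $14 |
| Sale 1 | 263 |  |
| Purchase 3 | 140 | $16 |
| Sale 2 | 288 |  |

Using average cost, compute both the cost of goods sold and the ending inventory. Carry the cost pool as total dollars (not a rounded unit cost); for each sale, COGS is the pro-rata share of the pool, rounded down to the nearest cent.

After Purchase 1: 399 on hand, pool $6,783.00 (≈ $17.0000 each)
After Purchase 2: 502 on hand, pool $8,225.00 (≈ $16.3845 each)
Sale 1, sell 263: 263/502 × $8,225.00 → $4,309.11
After Purchase 3: 379 on hand, pool $6,155.89 (≈ $16.2425 each)
Sale 2, sell 288: 288/379 × $6,155.89 → $4,677.82
Total COGS = $4,309.11 + $4,677.82 = $8,986.93
Ending inventory (cost pool remaining) = $1,478.07

COGS = $8,986.93; ending inventory = $1,478.07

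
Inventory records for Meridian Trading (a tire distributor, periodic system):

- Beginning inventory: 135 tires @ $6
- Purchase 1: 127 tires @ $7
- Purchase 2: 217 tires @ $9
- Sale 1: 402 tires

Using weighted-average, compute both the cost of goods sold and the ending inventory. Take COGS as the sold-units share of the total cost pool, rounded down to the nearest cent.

COGS = $3,064.93; ending inventory = $587.07

Sale 1, sell 402: 402/479 × $3,652.00 → $3,064.93
Ending inventory (cost pool remaining) = $587.07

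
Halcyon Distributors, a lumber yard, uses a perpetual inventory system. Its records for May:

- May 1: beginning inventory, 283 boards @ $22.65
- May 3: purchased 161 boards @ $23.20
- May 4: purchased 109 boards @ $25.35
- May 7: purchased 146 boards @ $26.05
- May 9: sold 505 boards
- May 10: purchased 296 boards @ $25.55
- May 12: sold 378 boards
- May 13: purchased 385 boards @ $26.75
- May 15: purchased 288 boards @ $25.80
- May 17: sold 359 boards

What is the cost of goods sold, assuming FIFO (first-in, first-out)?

May 9, 505 sold [FIFO — oldest first]: 283 @ $22.65 + 161 @ $23.20 + 61 @ $25.35 = $11,691.50
May 12, 378 sold [FIFO — oldest first]: 48 @ $25.35 + 146 @ $26.05 + 184 @ $25.55 = $9,721.30
May 17, 359 sold [FIFO — oldest first]: 112 @ $25.55 + 247 @ $26.75 = $9,468.85
Total COGS = $11,691.50 + $9,721.30 + $9,468.85 = $30,881.65
Ending inventory: 138 @ $26.75 + 288 @ $25.80 = $11,121.90

COGS = $30,881.65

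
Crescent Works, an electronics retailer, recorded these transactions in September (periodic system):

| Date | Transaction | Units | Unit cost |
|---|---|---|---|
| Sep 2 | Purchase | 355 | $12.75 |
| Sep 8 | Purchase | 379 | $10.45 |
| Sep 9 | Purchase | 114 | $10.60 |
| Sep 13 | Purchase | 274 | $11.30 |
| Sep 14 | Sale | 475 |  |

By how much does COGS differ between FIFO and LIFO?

$566.50

FIFO COGS: 355 @ $12.75 + 120 @ $10.45 = $5,780.25
LIFO COGS: 274 @ $11.30 + 114 @ $10.60 + 87 @ $10.45 = $5,213.75
Difference = |$5,780.25 − $5,213.75| = $566.50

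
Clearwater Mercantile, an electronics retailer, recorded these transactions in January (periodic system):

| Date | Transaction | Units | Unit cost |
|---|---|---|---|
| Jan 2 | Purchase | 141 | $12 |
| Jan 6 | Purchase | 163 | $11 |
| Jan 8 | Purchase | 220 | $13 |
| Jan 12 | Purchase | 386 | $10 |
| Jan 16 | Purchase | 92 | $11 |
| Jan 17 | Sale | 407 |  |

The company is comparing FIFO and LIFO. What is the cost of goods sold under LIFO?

FIFO COGS: 141 @ $12 + 163 @ $11 + 103 @ $13 = $4,824
LIFO COGS: 92 @ $11 + 315 @ $10 = $4,162

COGS = $4,162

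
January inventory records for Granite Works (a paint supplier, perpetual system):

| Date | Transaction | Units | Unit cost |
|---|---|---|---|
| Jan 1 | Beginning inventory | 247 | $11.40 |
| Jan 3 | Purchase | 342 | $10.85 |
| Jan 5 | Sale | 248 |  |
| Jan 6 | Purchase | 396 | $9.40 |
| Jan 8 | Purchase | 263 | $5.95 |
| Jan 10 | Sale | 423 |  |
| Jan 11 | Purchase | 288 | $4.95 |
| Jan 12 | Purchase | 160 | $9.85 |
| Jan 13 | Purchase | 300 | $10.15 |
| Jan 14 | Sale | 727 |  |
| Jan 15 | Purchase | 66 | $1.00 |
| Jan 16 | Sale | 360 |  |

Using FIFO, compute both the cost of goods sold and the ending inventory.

Jan 5, 248 sold [FIFO — oldest first]: 247 @ $11.40 + 1 @ $10.85 = $2,826.65
Jan 10, 423 sold [FIFO — oldest first]: 341 @ $10.85 + 82 @ $9.40 = $4,470.65
Jan 14, 727 sold [FIFO — oldest first]: 314 @ $9.40 + 263 @ $5.95 + 150 @ $4.95 = $5,258.95
Jan 16, 360 sold [FIFO — oldest first]: 138 @ $4.95 + 160 @ $9.85 + 62 @ $10.15 = $2,888.40
Total COGS = $2,826.65 + $4,470.65 + $5,258.95 + $2,888.40 = $15,444.65
Ending inventory: 238 @ $10.15 + 66 @ $1.00 = $2,481.70
Check: goods available $17,926.35 = COGS $15,444.65 + ending $2,481.70

COGS = $15,444.65; ending inventory = $2,481.70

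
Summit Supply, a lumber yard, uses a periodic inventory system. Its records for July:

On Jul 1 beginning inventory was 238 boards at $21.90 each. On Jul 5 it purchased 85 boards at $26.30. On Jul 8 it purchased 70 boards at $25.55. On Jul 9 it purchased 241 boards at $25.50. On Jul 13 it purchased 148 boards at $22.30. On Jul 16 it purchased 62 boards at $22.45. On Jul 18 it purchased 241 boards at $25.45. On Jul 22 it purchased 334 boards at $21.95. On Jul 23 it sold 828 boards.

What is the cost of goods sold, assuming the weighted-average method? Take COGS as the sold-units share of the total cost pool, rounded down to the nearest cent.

Jul 23, sell 828: 828/1419 × $33,538.75 → $19,570.17
Ending inventory (cost pool remaining) = $13,968.58

COGS = $19,570.17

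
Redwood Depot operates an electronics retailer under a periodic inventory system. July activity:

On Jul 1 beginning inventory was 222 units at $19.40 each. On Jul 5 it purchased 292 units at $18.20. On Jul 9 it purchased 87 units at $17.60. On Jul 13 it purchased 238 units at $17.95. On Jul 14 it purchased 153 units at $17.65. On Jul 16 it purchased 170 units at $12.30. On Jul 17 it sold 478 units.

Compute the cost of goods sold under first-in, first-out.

COGS = $8,966.00

Jul 17, 478 sold [FIFO — oldest first]: 222 @ $19.40 + 256 @ $18.20 = $8,966.00
Ending inventory: 36 @ $18.20 + 87 @ $17.60 + 238 @ $17.95 + 153 @ $17.65 + 170 @ $12.30 = $11,249.95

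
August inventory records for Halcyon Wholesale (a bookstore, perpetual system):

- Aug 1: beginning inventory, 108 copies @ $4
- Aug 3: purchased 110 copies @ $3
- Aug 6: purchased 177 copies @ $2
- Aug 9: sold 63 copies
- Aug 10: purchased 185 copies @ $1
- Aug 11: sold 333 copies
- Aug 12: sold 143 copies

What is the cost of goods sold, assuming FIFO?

COGS = $1,260

Aug 9, 63 sold [FIFO — oldest first]: 63 @ $4 = $252
Aug 11, 333 sold [FIFO — oldest first]: 45 @ $4 + 110 @ $3 + 177 @ $2 + 1 @ $1 = $865
Aug 12, 143 sold [FIFO — oldest first]: 143 @ $1 = $143
Total COGS = $252 + $865 + $143 = $1,260
Ending inventory: 41 @ $1 = $41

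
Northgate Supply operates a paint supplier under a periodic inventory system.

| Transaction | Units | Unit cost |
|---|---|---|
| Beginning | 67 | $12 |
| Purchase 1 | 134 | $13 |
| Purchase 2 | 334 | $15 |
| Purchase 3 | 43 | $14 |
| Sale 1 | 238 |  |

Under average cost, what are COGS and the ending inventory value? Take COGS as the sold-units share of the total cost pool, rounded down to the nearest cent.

Sale 1, sell 238: 238/578 × $8,158.00 → $3,359.17
Ending inventory (cost pool remaining) = $4,798.83
Check: goods available $8,158.00 = COGS $3,359.17 + ending $4,798.83

COGS = $3,359.17; ending inventory = $4,798.83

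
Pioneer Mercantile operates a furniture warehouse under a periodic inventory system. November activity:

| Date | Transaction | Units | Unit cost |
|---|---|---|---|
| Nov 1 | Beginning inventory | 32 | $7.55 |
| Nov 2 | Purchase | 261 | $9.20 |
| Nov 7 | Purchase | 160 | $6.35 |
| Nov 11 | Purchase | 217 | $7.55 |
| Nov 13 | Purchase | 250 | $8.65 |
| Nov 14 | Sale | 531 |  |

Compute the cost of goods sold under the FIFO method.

COGS = $4,247.70

Nov 14, 531 sold [FIFO — oldest first]: 32 @ $7.55 + 261 @ $9.20 + 160 @ $6.35 + 78 @ $7.55 = $4,247.70
Ending inventory: 139 @ $7.55 + 250 @ $8.65 = $3,211.95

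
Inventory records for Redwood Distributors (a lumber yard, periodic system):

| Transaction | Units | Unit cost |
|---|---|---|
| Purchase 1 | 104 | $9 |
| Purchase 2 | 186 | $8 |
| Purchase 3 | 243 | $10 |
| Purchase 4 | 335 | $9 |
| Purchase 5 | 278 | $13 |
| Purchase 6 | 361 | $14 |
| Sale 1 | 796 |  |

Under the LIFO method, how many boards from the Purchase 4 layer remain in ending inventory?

178

Sale 1 (796) [LIFO — newest first]: 361 @ $14 + 278 @ $13 + 157 @ $9 = $10,081
Ending inventory: 104 @ $9 + 186 @ $8 + 243 @ $10 + 178 @ $9 = $6,456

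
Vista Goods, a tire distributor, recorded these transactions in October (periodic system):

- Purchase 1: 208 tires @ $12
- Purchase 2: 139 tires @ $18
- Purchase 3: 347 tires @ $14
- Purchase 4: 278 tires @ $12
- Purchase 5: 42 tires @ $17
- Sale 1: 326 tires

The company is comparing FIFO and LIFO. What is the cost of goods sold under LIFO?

FIFO COGS: 208 @ $12 + 118 @ $18 = $4,620
LIFO COGS: 42 @ $17 + 278 @ $12 + 6 @ $14 = $4,134

COGS = $4,134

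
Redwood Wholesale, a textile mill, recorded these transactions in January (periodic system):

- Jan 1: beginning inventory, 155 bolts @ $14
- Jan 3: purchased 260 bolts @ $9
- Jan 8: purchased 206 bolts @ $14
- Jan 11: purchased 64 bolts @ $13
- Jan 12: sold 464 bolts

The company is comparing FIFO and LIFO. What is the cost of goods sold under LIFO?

FIFO COGS: 155 @ $14 + 260 @ $9 + 49 @ $14 = $5,196
LIFO COGS: 64 @ $13 + 206 @ $14 + 194 @ $9 = $5,462

COGS = $5,462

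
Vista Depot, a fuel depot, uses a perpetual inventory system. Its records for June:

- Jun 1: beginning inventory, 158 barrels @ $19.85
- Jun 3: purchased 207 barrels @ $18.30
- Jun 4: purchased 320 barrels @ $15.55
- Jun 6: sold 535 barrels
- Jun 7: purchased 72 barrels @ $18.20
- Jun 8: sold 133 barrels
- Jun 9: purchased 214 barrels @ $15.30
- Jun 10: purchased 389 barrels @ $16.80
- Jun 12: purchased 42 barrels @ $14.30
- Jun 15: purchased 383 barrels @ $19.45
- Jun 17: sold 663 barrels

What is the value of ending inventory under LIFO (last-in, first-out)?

Ending inventory = $7,577.65

Jun 6, 535 sold [LIFO — newest first]: 320 @ $15.55 + 207 @ $18.30 + 8 @ $19.85 = $8,922.90
Jun 8, 133 sold [LIFO — newest first]: 72 @ $18.20 + 61 @ $19.85 = $2,521.25
Jun 17, 663 sold [LIFO — newest first]: 383 @ $19.45 + 42 @ $14.30 + 238 @ $16.80 = $12,048.35
Total COGS = $8,922.90 + $2,521.25 + $12,048.35 = $23,492.50
Ending inventory: 89 @ $19.85 + 214 @ $15.30 + 151 @ $16.80 = $7,577.65
Check: goods available $31,070.15 = COGS $23,492.50 + ending $7,577.65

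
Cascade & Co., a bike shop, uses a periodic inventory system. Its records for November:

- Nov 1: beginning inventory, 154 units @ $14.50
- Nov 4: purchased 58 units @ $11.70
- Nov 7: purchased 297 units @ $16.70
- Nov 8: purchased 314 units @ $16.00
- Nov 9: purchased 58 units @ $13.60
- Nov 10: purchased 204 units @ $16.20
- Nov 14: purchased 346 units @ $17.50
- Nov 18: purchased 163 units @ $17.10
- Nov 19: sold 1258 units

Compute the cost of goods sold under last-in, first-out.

Nov 19, 1258 sold [LIFO — newest first]: 163 @ $17.10 + 346 @ $17.50 + 204 @ $16.20 + 58 @ $13.60 + 314 @ $16.00 + 173 @ $16.70 = $20,849.00
Ending inventory: 154 @ $14.50 + 58 @ $11.70 + 124 @ $16.70 = $4,982.40
Check: goods available $25,831.40 = COGS $20,849.00 + ending $4,982.40

COGS = $20,849.00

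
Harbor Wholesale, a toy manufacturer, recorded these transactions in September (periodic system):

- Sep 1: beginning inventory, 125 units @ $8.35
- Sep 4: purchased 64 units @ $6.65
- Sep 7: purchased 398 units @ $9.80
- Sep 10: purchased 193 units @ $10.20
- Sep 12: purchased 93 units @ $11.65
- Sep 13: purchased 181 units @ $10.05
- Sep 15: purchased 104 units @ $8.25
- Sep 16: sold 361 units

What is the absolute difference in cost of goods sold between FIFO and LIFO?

FIFO COGS: 125 @ $8.35 + 64 @ $6.65 + 172 @ $9.80 = $3,154.95
LIFO COGS: 104 @ $8.25 + 181 @ $10.05 + 76 @ $11.65 = $3,562.45
Difference = |$3,154.95 − $3,562.45| = $407.50

$407.50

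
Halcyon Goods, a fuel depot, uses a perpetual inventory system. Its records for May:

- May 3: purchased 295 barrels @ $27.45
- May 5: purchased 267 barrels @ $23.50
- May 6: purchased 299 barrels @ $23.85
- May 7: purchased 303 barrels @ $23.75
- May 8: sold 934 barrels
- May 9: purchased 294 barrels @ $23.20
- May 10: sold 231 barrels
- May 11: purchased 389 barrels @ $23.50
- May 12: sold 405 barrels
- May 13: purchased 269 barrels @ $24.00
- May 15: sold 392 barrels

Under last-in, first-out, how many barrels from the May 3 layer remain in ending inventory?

154

May 8, 934 sold [LIFO — newest first]: 303 @ $23.75 + 299 @ $23.85 + 267 @ $23.50 + 65 @ $27.45 = $22,386.15
May 10, 231 sold [LIFO — newest first]: 231 @ $23.20 = $5,359.20
May 12, 405 sold [LIFO — newest first]: 389 @ $23.50 + 16 @ $23.20 = $9,512.70
May 15, 392 sold [LIFO — newest first]: 269 @ $24.00 + 47 @ $23.20 + 76 @ $27.45 = $9,632.60
Total COGS = $22,386.15 + $5,359.20 + $9,512.70 + $9,632.60 = $46,890.65
Ending inventory: 154 @ $27.45 = $4,227.30
Check: goods available $51,117.95 = COGS $46,890.65 + ending $4,227.30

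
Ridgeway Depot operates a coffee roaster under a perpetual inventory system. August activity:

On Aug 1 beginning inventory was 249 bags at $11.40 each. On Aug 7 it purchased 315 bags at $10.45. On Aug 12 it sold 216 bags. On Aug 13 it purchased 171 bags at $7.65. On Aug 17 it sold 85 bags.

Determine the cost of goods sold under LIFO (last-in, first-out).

COGS = $2,907.45

Aug 12, 216 sold [LIFO — newest first]: 216 @ $10.45 = $2,257.20
Aug 17, 85 sold [LIFO — newest first]: 85 @ $7.65 = $650.25
Total COGS = $2,257.20 + $650.25 = $2,907.45
Ending inventory: 249 @ $11.40 + 99 @ $10.45 + 86 @ $7.65 = $4,531.05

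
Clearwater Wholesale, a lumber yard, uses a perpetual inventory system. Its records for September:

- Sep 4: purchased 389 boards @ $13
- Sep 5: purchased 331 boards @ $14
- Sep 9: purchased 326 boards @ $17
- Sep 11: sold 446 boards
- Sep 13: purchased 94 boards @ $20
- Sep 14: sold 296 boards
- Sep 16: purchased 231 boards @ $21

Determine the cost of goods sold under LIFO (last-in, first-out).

COGS = $11,930

Sep 11, 446 sold [LIFO — newest first]: 326 @ $17 + 120 @ $14 = $7,222
Sep 14, 296 sold [LIFO — newest first]: 94 @ $20 + 202 @ $14 = $4,708
Total COGS = $7,222 + $4,708 = $11,930
Ending inventory: 389 @ $13 + 9 @ $14 + 231 @ $21 = $10,034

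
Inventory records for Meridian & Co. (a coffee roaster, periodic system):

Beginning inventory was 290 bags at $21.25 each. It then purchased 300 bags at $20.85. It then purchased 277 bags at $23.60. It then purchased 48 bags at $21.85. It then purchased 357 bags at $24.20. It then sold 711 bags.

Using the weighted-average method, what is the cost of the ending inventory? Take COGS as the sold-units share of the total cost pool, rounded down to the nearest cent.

Ending inventory = $12,632.60

Sale 1, sell 711: 711/1272 × $28,642.90 → $16,010.30
Ending inventory (cost pool remaining) = $12,632.60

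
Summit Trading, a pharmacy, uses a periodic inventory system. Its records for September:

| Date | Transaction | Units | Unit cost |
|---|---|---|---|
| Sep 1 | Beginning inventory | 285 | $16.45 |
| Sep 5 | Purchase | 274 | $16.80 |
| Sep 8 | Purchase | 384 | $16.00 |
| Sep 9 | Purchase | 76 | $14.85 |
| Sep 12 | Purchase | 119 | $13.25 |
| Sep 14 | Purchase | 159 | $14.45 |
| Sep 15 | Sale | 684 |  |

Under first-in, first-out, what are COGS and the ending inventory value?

COGS = $11,291.45; ending inventory = $9,146.90

Sep 15, 684 sold [FIFO — oldest first]: 285 @ $16.45 + 274 @ $16.80 + 125 @ $16.00 = $11,291.45
Ending inventory: 259 @ $16.00 + 76 @ $14.85 + 119 @ $13.25 + 159 @ $14.45 = $9,146.90
Check: goods available $20,438.35 = COGS $11,291.45 + ending $9,146.90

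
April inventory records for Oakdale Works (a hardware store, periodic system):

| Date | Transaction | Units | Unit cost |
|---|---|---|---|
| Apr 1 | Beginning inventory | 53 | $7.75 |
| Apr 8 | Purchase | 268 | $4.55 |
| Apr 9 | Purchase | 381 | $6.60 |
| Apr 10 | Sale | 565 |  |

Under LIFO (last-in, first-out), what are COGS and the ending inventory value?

COGS = $3,351.80; ending inventory = $792.95

Apr 10, 565 sold [LIFO — newest first]: 381 @ $6.60 + 184 @ $4.55 = $3,351.80
Ending inventory: 53 @ $7.75 + 84 @ $4.55 = $792.95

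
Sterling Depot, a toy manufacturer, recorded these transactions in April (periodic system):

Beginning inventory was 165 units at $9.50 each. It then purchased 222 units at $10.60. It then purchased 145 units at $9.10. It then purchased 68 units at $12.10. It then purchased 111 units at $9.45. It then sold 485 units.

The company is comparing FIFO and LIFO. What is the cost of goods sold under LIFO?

COGS = $4,897.85

FIFO COGS: 165 @ $9.50 + 222 @ $10.60 + 98 @ $9.10 = $4,812.50
LIFO COGS: 111 @ $9.45 + 68 @ $12.10 + 145 @ $9.10 + 161 @ $10.60 = $4,897.85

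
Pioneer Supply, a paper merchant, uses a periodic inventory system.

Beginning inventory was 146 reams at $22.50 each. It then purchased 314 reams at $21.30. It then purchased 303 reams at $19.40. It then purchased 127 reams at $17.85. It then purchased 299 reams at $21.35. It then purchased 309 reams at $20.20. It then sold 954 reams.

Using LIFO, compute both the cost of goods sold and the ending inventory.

Sale 1 (954) [LIFO — newest first]: 309 @ $20.20 + 299 @ $21.35 + 127 @ $17.85 + 219 @ $19.40 = $19,141.00
Ending inventory: 146 @ $22.50 + 314 @ $21.30 + 84 @ $19.40 = $11,602.80
Check: goods available $30,743.80 = COGS $19,141.00 + ending $11,602.80

COGS = $19,141.00; ending inventory = $11,602.80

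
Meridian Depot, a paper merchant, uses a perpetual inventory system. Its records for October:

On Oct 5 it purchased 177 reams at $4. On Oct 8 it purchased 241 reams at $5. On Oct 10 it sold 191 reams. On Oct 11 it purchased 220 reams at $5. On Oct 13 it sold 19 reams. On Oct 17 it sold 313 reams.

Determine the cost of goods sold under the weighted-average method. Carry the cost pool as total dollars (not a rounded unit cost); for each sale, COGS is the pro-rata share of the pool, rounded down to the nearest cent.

After Oct 5: 177 on hand, pool $708.00 (≈ $4.0000 each)
After Oct 8: 418 on hand, pool $1,913.00 (≈ $4.5766 each)
Oct 10, sell 191: 191/418 × $1,913.00 → $874.12
After Oct 11: 447 on hand, pool $2,138.88 (≈ $4.7850 each)
Oct 13, sell 19: 19/447 × $2,138.88 → $90.91
Oct 17, sell 313: 313/428 × $2,047.97 → $1,497.69
Total COGS = $874.12 + $90.91 + $1,497.69 = $2,462.72
Ending inventory (cost pool remaining) = $550.28
Check: goods available $3,013.00 = COGS $2,462.72 + ending $550.28

COGS = $2,462.72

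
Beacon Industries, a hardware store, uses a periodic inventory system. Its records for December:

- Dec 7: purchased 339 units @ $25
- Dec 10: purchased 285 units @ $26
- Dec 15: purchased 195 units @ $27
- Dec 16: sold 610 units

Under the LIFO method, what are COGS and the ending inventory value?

Dec 16, 610 sold [LIFO — newest first]: 195 @ $27 + 285 @ $26 + 130 @ $25 = $15,925
Ending inventory: 209 @ $25 = $5,225

COGS = $15,925; ending inventory = $5,225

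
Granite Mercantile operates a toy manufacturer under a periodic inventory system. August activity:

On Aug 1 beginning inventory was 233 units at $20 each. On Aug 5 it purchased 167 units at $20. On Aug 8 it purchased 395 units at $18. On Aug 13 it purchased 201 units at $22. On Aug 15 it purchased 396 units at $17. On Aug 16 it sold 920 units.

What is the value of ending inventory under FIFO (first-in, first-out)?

Aug 16, 920 sold [FIFO — oldest first]: 233 @ $20 + 167 @ $20 + 395 @ $18 + 125 @ $22 = $17,860
Ending inventory: 76 @ $22 + 396 @ $17 = $8,404

Ending inventory = $8,404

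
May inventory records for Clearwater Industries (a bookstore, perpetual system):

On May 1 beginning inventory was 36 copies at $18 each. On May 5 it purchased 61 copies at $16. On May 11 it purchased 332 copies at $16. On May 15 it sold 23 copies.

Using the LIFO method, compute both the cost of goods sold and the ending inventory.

May 15, 23 sold [LIFO — newest first]: 23 @ $16 = $368
Ending inventory: 36 @ $18 + 61 @ $16 + 309 @ $16 = $6,568

COGS = $368; ending inventory = $6,568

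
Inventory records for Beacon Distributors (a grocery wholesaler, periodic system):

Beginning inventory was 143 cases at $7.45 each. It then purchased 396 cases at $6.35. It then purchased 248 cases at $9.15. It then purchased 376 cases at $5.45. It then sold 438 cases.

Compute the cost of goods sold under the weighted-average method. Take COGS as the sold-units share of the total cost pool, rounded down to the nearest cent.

COGS = $2,974.61

Sale 1, sell 438: 438/1163 × $7,898.35 → $2,974.61
Ending inventory (cost pool remaining) = $4,923.74
Check: goods available $7,898.35 = COGS $2,974.61 + ending $4,923.74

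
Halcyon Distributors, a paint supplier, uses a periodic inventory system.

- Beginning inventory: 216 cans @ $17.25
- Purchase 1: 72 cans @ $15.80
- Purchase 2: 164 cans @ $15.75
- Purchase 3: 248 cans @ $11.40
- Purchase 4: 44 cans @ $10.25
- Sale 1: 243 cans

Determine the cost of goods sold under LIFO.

Sale 1 (243) [LIFO — newest first]: 44 @ $10.25 + 199 @ $11.40 = $2,719.60
Ending inventory: 216 @ $17.25 + 72 @ $15.80 + 164 @ $15.75 + 49 @ $11.40 = $8,005.20
Check: goods available $10,724.80 = COGS $2,719.60 + ending $8,005.20

COGS = $2,719.60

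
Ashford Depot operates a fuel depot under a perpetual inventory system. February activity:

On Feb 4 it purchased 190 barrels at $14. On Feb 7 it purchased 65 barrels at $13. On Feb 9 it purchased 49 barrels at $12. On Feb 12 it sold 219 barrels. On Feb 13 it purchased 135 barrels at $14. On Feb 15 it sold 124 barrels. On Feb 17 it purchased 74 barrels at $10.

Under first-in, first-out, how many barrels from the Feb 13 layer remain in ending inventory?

96

Feb 12, 219 sold [FIFO — oldest first]: 190 @ $14 + 29 @ $13 = $3,037
Feb 15, 124 sold [FIFO — oldest first]: 36 @ $13 + 49 @ $12 + 39 @ $14 = $1,602
Total COGS = $3,037 + $1,602 = $4,639
Ending inventory: 96 @ $14 + 74 @ $10 = $2,084
Check: goods available $6,723 = COGS $4,639 + ending $2,084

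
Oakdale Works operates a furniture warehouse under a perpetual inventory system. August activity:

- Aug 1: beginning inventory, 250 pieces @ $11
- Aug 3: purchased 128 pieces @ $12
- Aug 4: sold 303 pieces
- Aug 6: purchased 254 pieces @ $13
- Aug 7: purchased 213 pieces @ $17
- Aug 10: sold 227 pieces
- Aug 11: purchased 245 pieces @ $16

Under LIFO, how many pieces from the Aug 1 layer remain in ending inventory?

Aug 4, 303 sold [LIFO — newest first]: 128 @ $12 + 175 @ $11 = $3,461
Aug 10, 227 sold [LIFO — newest first]: 213 @ $17 + 14 @ $13 = $3,803
Total COGS = $3,461 + $3,803 = $7,264
Ending inventory: 75 @ $11 + 240 @ $13 + 245 @ $16 = $7,865
Check: goods available $15,129 = COGS $7,264 + ending $7,865

75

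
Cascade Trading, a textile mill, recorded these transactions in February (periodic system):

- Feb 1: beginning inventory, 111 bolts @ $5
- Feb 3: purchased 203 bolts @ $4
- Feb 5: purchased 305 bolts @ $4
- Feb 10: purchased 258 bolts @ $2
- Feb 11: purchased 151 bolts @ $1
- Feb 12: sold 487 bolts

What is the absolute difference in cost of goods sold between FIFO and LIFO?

$1,080

FIFO COGS: 111 @ $5 + 203 @ $4 + 173 @ $4 = $2,059
LIFO COGS: 151 @ $1 + 258 @ $2 + 78 @ $4 = $979
Difference = |$2,059 − $979| = $1,080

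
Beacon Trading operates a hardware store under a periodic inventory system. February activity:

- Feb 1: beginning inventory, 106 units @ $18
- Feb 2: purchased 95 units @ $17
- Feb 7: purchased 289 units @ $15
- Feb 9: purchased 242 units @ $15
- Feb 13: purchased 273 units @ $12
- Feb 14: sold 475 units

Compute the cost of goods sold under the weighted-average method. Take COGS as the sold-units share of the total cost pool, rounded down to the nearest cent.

COGS = $6,978.00

Feb 14, sell 475: 475/1005 × $14,764.00 → $6,978.00
Ending inventory (cost pool remaining) = $7,786.00
Check: goods available $14,764.00 = COGS $6,978.00 + ending $7,786.00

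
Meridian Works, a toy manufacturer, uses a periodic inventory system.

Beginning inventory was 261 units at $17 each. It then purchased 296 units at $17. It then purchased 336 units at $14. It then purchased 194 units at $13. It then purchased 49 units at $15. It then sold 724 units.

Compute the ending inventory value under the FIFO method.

Ending inventory = $5,623

Sale 1 (724) [FIFO — oldest first]: 261 @ $17 + 296 @ $17 + 167 @ $14 = $11,807
Ending inventory: 169 @ $14 + 194 @ $13 + 49 @ $15 = $5,623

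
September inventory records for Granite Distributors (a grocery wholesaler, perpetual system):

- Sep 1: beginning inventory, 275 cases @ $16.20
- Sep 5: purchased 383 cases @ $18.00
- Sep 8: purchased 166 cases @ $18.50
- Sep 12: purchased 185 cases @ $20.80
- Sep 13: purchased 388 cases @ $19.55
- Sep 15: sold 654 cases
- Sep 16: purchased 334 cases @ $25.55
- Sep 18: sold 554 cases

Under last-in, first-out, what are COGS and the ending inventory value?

Sep 15, 654 sold [LIFO — newest first]: 388 @ $19.55 + 185 @ $20.80 + 81 @ $18.50 = $12,931.90
Sep 18, 554 sold [LIFO — newest first]: 334 @ $25.55 + 85 @ $18.50 + 135 @ $18.00 = $12,536.20
Total COGS = $12,931.90 + $12,536.20 = $25,468.10
Ending inventory: 275 @ $16.20 + 248 @ $18.00 = $8,919.00

COGS = $25,468.10; ending inventory = $8,919.00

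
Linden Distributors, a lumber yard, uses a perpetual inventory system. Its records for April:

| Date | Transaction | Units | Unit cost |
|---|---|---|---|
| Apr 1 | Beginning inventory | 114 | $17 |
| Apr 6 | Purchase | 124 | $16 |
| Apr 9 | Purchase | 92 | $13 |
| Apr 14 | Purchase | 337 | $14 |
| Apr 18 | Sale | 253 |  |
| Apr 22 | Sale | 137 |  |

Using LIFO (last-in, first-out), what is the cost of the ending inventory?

Apr 18, 253 sold [LIFO — newest first]: 253 @ $14 = $3,542
Apr 22, 137 sold [LIFO — newest first]: 84 @ $14 + 53 @ $13 = $1,865
Total COGS = $3,542 + $1,865 = $5,407
Ending inventory: 114 @ $17 + 124 @ $16 + 39 @ $13 = $4,429
Check: goods available $9,836 = COGS $5,407 + ending $4,429

Ending inventory = $4,429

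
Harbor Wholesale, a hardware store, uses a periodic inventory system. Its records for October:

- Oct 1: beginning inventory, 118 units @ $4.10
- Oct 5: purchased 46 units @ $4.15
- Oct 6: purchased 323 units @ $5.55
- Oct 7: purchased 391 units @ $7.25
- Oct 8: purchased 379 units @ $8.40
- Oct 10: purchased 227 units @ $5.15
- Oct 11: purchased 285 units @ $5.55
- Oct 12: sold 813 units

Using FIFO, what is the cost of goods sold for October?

Oct 12, 813 sold [FIFO — oldest first]: 118 @ $4.10 + 46 @ $4.15 + 323 @ $5.55 + 326 @ $7.25 = $4,830.85
Ending inventory: 65 @ $7.25 + 379 @ $8.40 + 227 @ $5.15 + 285 @ $5.55 = $6,405.65

COGS = $4,830.85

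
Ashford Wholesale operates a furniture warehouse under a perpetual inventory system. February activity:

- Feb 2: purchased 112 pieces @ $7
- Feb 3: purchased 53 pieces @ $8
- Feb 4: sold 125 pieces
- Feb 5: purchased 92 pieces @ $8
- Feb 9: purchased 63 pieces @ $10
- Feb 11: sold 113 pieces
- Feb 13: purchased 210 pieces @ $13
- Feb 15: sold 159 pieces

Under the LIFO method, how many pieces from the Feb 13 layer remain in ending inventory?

Feb 4, 125 sold [LIFO — newest first]: 53 @ $8 + 72 @ $7 = $928
Feb 11, 113 sold [LIFO — newest first]: 63 @ $10 + 50 @ $8 = $1,030
Feb 15, 159 sold [LIFO — newest first]: 159 @ $13 = $2,067
Total COGS = $928 + $1,030 + $2,067 = $4,025
Ending inventory: 40 @ $7 + 42 @ $8 + 51 @ $13 = $1,279
Check: goods available $5,304 = COGS $4,025 + ending $1,279

51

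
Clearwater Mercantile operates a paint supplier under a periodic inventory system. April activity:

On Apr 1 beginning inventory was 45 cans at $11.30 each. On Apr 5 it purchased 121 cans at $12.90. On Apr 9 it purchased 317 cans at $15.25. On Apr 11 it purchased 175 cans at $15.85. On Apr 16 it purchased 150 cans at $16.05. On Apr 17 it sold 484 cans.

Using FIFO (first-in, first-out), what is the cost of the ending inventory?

Ending inventory = $5,165.40

Apr 17, 484 sold [FIFO — oldest first]: 45 @ $11.30 + 121 @ $12.90 + 317 @ $15.25 + 1 @ $15.85 = $6,919.50
Ending inventory: 174 @ $15.85 + 150 @ $16.05 = $5,165.40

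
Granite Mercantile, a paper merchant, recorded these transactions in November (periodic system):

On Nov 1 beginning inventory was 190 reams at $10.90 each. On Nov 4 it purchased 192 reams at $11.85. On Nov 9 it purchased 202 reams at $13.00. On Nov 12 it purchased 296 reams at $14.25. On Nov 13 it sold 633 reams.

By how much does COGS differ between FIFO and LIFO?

$773.30

FIFO COGS: 190 @ $10.90 + 192 @ $11.85 + 202 @ $13.00 + 49 @ $14.25 = $7,670.45
LIFO COGS: 296 @ $14.25 + 202 @ $13.00 + 135 @ $11.85 = $8,443.75
Difference = |$7,670.45 − $8,443.75| = $773.30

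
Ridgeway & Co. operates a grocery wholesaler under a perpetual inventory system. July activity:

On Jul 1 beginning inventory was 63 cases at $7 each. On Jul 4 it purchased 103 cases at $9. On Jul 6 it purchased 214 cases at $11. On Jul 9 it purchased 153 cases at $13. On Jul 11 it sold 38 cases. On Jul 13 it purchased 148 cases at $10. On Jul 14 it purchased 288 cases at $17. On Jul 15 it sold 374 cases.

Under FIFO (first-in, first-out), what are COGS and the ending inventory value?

COGS = $4,138; ending inventory = $7,949

Jul 11, 38 sold [FIFO — oldest first]: 38 @ $7 = $266
Jul 15, 374 sold [FIFO — oldest first]: 25 @ $7 + 103 @ $9 + 214 @ $11 + 32 @ $13 = $3,872
Total COGS = $266 + $3,872 = $4,138
Ending inventory: 121 @ $13 + 148 @ $10 + 288 @ $17 = $7,949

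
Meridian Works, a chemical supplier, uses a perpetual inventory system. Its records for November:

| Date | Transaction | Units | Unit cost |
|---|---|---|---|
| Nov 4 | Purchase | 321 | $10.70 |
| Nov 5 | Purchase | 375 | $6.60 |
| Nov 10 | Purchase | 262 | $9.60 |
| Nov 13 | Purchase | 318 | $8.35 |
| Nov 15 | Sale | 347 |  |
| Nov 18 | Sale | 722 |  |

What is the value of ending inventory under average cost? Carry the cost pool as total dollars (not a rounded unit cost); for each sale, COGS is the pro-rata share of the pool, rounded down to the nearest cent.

After Nov 4: 321 on hand, pool $3,434.70 (≈ $10.7000 each)
After Nov 5: 696 on hand, pool $5,909.70 (≈ $8.4909 each)
After Nov 10: 958 on hand, pool $8,424.90 (≈ $8.7943 each)
After Nov 13: 1276 on hand, pool $11,080.20 (≈ $8.6835 each)
Nov 15, sell 347: 347/1276 × $11,080.20 → $3,013.18
Nov 18, sell 722: 722/929 × $8,067.02 → $6,269.52
Total COGS = $3,013.18 + $6,269.52 = $9,282.70
Ending inventory (cost pool remaining) = $1,797.50
Check: goods available $11,080.20 = COGS $9,282.70 + ending $1,797.50

Ending inventory = $1,797.50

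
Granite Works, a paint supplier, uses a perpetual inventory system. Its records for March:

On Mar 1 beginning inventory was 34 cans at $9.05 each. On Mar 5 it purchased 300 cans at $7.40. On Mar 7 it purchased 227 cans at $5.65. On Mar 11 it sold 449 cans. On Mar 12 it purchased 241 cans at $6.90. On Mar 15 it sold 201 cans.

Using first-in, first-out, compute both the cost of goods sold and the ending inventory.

COGS = $4,424.35; ending inventory = $1,048.80

Mar 11, 449 sold [FIFO — oldest first]: 34 @ $9.05 + 300 @ $7.40 + 115 @ $5.65 = $3,177.45
Mar 15, 201 sold [FIFO — oldest first]: 112 @ $5.65 + 89 @ $6.90 = $1,246.90
Total COGS = $3,177.45 + $1,246.90 = $4,424.35
Ending inventory: 152 @ $6.90 = $1,048.80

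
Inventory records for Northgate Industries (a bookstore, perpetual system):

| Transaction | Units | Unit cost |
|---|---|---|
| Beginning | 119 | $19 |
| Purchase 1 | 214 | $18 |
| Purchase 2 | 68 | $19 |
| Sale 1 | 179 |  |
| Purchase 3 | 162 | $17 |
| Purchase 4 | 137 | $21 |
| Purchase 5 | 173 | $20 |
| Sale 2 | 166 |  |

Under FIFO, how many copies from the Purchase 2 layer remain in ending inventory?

Sale 1 (179) [FIFO — oldest first]: 119 @ $19 + 60 @ $18 = $3,341
Sale 2 (166) [FIFO — oldest first]: 154 @ $18 + 12 @ $19 = $3,000
Total COGS = $3,341 + $3,000 = $6,341
Ending inventory: 56 @ $19 + 162 @ $17 + 137 @ $21 + 173 @ $20 = $10,155
Check: goods available $16,496 = COGS $6,341 + ending $10,155

56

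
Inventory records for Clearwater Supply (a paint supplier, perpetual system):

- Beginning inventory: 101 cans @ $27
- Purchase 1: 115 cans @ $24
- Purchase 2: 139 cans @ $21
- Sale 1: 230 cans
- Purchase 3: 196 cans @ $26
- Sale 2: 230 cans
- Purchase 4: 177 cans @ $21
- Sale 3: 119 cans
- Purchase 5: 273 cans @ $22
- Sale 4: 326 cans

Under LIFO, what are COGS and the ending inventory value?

COGS = $20,663; ending inventory = $2,562

Sale 1 (230) [LIFO — newest first]: 139 @ $21 + 91 @ $24 = $5,103
Sale 2 (230) [LIFO — newest first]: 196 @ $26 + 24 @ $24 + 10 @ $27 = $5,942
Sale 3 (119) [LIFO — newest first]: 119 @ $21 = $2,499
Sale 4 (326) [LIFO — newest first]: 273 @ $22 + 53 @ $21 = $7,119
Total COGS = $5,103 + $5,942 + $2,499 + $7,119 = $20,663
Ending inventory: 91 @ $27 + 5 @ $21 = $2,562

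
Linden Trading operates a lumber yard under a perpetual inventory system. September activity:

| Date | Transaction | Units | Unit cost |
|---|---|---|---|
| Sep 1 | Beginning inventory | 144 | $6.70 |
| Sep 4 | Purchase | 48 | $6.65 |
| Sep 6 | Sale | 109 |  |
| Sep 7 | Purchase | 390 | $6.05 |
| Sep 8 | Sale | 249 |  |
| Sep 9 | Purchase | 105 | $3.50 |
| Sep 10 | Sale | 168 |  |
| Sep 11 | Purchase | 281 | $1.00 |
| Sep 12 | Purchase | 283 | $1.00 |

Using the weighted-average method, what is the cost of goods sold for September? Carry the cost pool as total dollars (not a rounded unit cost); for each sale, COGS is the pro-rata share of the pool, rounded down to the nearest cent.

After Sep 1: 144 on hand, pool $964.80 (≈ $6.7000 each)
After Sep 4: 192 on hand, pool $1,284.00 (≈ $6.6875 each)
Sep 6, sell 109: 109/192 × $1,284.00 → $728.93
After Sep 7: 473 on hand, pool $2,914.57 (≈ $6.1619 each)
Sep 8, sell 249: 249/473 × $2,914.57 → $1,534.30
After Sep 9: 329 on hand, pool $1,747.77 (≈ $5.3124 each)
Sep 10, sell 168: 168/329 × $1,747.77 → $892.47
After Sep 11: 442 on hand, pool $1,136.30 (≈ $2.5708 each)
After Sep 12: 725 on hand, pool $1,419.30 (≈ $1.9577 each)
Total COGS = $728.93 + $1,534.30 + $892.47 = $3,155.70
Ending inventory (cost pool remaining) = $1,419.30
Check: goods available $4,575.00 = COGS $3,155.70 + ending $1,419.30

COGS = $3,155.70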